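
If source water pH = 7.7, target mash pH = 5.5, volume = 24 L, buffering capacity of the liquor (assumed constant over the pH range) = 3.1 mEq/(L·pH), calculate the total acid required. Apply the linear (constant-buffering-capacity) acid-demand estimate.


acid = buffering capacity · (pH_source − pH_target) · V
acid = 3.1 · (7.7 − 5.5) · 24

163.6800 mEq


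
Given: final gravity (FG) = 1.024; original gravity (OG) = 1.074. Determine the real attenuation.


AA = (OG−FG)/(OG−1)·100;  RA = AA·0.8192
AA = (1.074 − 1.024)/(1.074 − 1)·100 = 67.5676
RA = 67.5676·0.8192

55.3514 %


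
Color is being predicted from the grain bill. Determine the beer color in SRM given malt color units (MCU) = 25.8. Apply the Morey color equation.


SRM = 1.4922 · MCU^0.6859
SRM = 1.4922 · 25.8^0.6859

13.8694 SRM


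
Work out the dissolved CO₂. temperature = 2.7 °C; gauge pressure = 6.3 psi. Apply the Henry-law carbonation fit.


vols = (P + 14.695)·(0.01821 + 0.09011·e^(−0.04·T))
vols = (6.3 + 14.695)·(0.01821 + 0.09011·e^(−0.04·2.7))

2.0805 volumes


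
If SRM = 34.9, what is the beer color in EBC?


EBC = SRM · 1.97
EBC = 34.9 · 1.97

68.7530 EBC


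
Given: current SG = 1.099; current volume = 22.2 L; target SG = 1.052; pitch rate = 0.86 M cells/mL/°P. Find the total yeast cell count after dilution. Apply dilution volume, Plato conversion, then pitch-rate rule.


V_w = V·((SG_c−1)/(SG_t−1)−1);  °P = 259 − 259/SG_t;  cells = rate·(V+V_w)·°P
V_w = 22.2·((1.099−1)/(1.052−1)−1) = 20.0654
V_final = 22.2 + 20.0654 = 42.2654
°P = 259 − 259/1.052 = 12.8023
cells = 0.86·42.2654·12.8023

465.3403 billion cells


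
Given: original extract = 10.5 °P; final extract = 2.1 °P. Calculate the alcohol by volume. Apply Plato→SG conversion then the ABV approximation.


SG = 259/(259 − P);  ABV = (OG − FG)·131.25
OG = 259/(259 − 10.5) = 1.0423
FG = 259/(259 − 2.1) = 1.0082
ABV = (1.0423 − 1.0082)·131.25

4.4729 % ABV


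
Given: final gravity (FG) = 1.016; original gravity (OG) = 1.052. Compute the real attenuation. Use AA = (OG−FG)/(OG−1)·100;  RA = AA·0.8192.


AA = (1.052 − 1.016)/(1.052 − 1)·100 = 69.2308
RA = 69.2308·0.8192

56.7138 %


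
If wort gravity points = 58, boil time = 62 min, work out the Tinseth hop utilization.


U = 1.65·0.000125^(GP/1000) · (1 − e^(−0.04·t))/4.15
bigness = 1.65·0.000125^(58/1000) = 0.9797
boil_factor = (1 − e^(−0.04·62))/4.15 = 0.2208
U = 0.9797 · 0.2208

0.2163


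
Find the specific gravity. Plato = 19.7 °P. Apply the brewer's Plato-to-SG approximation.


SG = 259/(259 − P)
SG = 259/(259 − 19.7)

1.0823


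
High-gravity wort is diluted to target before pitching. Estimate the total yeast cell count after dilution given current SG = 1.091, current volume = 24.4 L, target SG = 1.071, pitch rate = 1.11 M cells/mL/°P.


V_w = V·((SG_c−1)/(SG_t−1)−1);  °P = 259 − 259/SG_t;  cells = rate·(V+V_w)·°P
V_w = 24.4·((1.091−1)/(1.071−1)−1) = 6.8732
V_final = 24.4 + 6.8732 = 31.2732
°P = 259 − 259/1.071 = 17.1699
cells = 1.11·31.2732·17.1699

596.0250 billion cells


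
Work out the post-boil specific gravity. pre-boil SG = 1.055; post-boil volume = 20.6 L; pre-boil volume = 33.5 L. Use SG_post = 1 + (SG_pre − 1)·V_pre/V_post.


pts_pre = (1.055 − 1)·1000 = 55.0000
pts_post = 55.0000·33.5/20.6 = 89.4417
SG_post = 1 + 89.4417/1000

1.0894


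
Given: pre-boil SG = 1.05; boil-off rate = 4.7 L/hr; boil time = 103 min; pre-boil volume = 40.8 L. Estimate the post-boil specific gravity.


V_post = V_pre − rate·(t/60);  SG_post = 1 + (SG_pre−1)·V_pre/V_post
V_post = 40.8 − 4.7·(103/60) = 32.7317
SG_post = 1 + (1.05 − 1)·40.8/32.7317

1.0623


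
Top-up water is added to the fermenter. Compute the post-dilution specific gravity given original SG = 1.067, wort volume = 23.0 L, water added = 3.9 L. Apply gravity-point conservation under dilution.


SG_new = 1 + (SG_old − 1)·V_old/(V_old + V_water)
pts = (1.067 − 1)·1000·23.0/(23.0 + 3.9) = 57.2862
SG_new = 1 + 57.2862/1000

1.0573


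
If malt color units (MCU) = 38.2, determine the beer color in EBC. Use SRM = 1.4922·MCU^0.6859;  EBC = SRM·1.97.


SRM = 1.4922·38.2^0.6859 = 18.1537
EBC = 18.1537·1.97

35.7627 EBC


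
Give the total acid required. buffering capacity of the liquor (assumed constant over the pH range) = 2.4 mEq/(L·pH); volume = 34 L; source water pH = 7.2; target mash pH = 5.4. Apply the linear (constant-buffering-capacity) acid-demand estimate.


acid = buffering capacity · (pH_source − pH_target) · V
acid = 2.4 · (7.2 − 5.4) · 34

146.8800 mEq


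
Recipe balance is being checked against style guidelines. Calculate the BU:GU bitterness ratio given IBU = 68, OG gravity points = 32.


BU:GU = IBU / OG_points
BU:GU = 68 / 32

2.1250


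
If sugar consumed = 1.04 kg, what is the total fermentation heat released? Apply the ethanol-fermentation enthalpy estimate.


Q = m_sugar · 590 kJ/kg
Q = 1.04 · 590

613.6000 kJ


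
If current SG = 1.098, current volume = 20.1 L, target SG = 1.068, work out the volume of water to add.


V_water = V·((SG_curr − 1)/(SG_target − 1) − 1)
V_water = 20.1·((1.098 − 1)/(1.068 − 1) − 1)

8.8676 L


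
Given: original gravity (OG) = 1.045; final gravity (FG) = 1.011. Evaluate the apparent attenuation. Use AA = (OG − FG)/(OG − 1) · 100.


AA = (1.045 − 1.011)/(1.045 − 1) · 100

75.5556 %


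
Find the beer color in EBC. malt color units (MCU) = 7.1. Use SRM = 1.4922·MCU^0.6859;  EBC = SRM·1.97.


SRM = 1.4922·7.1^0.6859 = 5.7241
EBC = 5.7241·1.97

11.2764 EBC


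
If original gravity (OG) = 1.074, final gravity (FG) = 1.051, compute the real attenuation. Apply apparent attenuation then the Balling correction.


AA = (OG−FG)/(OG−1)·100;  RA = AA·0.8192
AA = (1.074 − 1.051)/(1.074 − 1)·100 = 31.0811
RA = 31.0811·0.8192

25.4616 %


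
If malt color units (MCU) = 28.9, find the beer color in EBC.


SRM = 1.4922·MCU^0.6859;  EBC = SRM·1.97
SRM = 1.4922·28.9^0.6859 = 14.9919
EBC = 14.9919·1.97

29.5341 EBC


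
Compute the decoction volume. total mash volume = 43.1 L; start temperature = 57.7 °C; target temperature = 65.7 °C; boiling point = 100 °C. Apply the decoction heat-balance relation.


V_dec = V_total·(T_target − T_start)/(T_boil − T_start)
V_dec = 43.1·(65.7 − 57.7)/(100 − 57.7)

8.1513 L


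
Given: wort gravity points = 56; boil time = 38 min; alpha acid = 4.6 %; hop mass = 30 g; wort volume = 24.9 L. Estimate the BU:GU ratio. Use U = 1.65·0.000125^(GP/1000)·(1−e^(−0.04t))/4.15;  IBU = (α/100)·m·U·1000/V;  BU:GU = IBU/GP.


U = 1.65·0.000125^(56/1000)·(1−e^(−0.04·38))/4.15 = 0.1878
IBU = (4.6/100)·30·0.1878·1000/24.9 = 10.4077
BU:GU = 10.4077/56

0.1859


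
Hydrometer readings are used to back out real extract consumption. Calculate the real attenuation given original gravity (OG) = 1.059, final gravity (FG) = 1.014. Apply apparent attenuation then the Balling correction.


AA = (OG−FG)/(OG−1)·100;  RA = AA·0.8192
AA = (1.059 − 1.014)/(1.059 − 1)·100 = 76.2712
RA = 76.2712·0.8192

62.4814 %


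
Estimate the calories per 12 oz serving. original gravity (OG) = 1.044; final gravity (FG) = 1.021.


ABW = (OG−FG)·131.25·0.79/FG;  °P = 259 − 259/SG (for OG→OE and FG→AE);  RE = 0.1808·OE + 0.8192·AE;  Cal = (6.9·ABW + 4·(RE−0.1))·FG·3.55
ABW = (1.044 − 1.021)·131.25·0.79/1.021 = 2.3358
OE = 259 − 259/1.044 = 10.9157 °P
AE = 259 − 259/1.021 = 5.3271 °P
RE = 0.1808·10.9157 + 0.8192·5.3271 = 6.3375 °P
Cal = (6.9·2.3358 + 4·(6.3375−0.1))·1.021·3.55

148.8492 kcal


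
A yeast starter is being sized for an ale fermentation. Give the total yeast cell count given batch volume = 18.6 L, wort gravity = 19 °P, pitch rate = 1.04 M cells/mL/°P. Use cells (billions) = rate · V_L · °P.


cells = 1.04 · 18.6 · 19

367.5360 billion cells


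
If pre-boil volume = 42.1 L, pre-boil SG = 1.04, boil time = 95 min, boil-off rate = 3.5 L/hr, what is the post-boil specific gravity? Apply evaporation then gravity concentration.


V_post = V_pre − rate·(t/60);  SG_post = 1 + (SG_pre−1)·V_pre/V_post
V_post = 42.1 − 3.5·(95/60) = 36.5583
SG_post = 1 + (1.04 − 1)·42.1/36.5583

1.0461


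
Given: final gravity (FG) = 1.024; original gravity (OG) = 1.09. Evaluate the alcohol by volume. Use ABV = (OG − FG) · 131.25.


ABV = (1.09 − 1.024) · 131.25

8.6625 % ABV


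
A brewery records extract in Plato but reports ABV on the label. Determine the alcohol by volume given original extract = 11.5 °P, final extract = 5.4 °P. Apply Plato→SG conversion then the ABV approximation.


SG = 259/(259 − P);  ABV = (OG − FG)·131.25
OG = 259/(259 − 11.5) = 1.0465
FG = 259/(259 − 5.4) = 1.0213
ABV = (1.0465 − 1.0213)·131.25

3.3037 % ABV


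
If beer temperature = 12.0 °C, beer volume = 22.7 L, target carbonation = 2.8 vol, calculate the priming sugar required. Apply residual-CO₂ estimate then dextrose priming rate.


residual = 14.695·(0.01821 + 0.09011·e^(−0.04·T));  sugar = (target − residual)·4.0·V
residual = 14.695·(0.01821 + 0.09011·e^(−0.04·12.0)) = 1.0870
sugar = (2.8 − 1.0870)·4.0·22.7

155.5433 g


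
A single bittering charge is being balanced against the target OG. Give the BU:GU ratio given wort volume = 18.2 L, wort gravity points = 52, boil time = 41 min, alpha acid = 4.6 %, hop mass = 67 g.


U = 1.65·0.000125^(GP/1000)·(1−e^(−0.04t))/4.15;  IBU = (α/100)·m·U·1000/V;  BU:GU = IBU/GP
U = 1.65·0.000125^(52/1000)·(1−e^(−0.04·41))/4.15 = 0.2008
IBU = (4.6/100)·67·0.2008·1000/18.2 = 34.0081
BU:GU = 34.0081/52

0.6540


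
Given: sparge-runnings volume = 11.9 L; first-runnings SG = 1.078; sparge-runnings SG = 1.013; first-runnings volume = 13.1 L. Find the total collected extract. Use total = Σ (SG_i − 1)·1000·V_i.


first = (1.078 − 1)·1000·13.1 = 1021.8000
sparge = (1.013 − 1)·1000·11.9 = 154.7000
total = 1021.8000 + 154.7000

1176.5000 gravity·L


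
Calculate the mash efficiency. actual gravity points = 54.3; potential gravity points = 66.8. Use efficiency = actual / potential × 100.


efficiency = 54.3 / 66.8 × 100

81.2874 %


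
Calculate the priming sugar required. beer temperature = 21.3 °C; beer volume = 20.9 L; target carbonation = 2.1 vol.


residual = 14.695·(0.01821 + 0.09011·e^(−0.04·T));  sugar = (target − residual)·4.0·V
residual = 14.695·(0.01821 + 0.09011·e^(−0.04·21.3)) = 0.8324
sugar = (2.1 − 0.8324)·4.0·20.9

105.9685 g


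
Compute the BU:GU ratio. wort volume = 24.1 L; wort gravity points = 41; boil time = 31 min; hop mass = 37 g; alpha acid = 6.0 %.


U = 1.65·0.000125^(GP/1000)·(1−e^(−0.04t))/4.15;  IBU = (α/100)·m·U·1000/V;  BU:GU = IBU/GP
U = 1.65·0.000125^(41/1000)·(1−e^(−0.04·31))/4.15 = 0.1955
IBU = (6.0/100)·37·0.1955·1000/24.1 = 18.0045
BU:GU = 18.0045/41

0.4391


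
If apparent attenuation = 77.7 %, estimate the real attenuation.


RA = AA · 0.8192
RA = 77.7 · 0.8192

63.6518 %


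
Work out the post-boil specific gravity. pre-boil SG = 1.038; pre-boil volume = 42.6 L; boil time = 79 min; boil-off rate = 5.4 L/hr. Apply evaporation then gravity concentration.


V_post = V_pre − rate·(t/60);  SG_post = 1 + (SG_pre−1)·V_pre/V_post
V_post = 42.6 − 5.4·(79/60) = 35.4900
SG_post = 1 + (1.038 − 1)·42.6/35.4900

1.0456


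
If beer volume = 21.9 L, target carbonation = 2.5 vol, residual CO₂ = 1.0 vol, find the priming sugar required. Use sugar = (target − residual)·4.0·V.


sugar = (2.5 − 1.0)·4.0·21.9

131.4000 g


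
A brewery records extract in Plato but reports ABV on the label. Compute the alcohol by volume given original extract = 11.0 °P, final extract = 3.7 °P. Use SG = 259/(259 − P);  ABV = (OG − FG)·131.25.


OG = 259/(259 − 11.0) = 1.0444
FG = 259/(259 − 3.7) = 1.0145
ABV = (1.0444 − 1.0145)·131.25

3.9194 % ABV


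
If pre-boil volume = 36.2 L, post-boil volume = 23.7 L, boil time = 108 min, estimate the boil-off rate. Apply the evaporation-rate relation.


rate = (V_pre − V_post) / (t_min/60)
rate = (36.2 − 23.7) / (108/60)

6.9444 L/hr


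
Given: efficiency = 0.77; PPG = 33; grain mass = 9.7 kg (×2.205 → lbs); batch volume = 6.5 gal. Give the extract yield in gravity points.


points = lbs × PPG × eff / vol
lbs = 9.7 × 2.205 = 21.3885
points = 21.3885 × 33 × 0.77 / 6.5

83.6126 points


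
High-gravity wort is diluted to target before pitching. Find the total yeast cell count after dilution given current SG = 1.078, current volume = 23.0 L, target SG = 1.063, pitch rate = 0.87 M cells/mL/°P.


V_w = V·((SG_c−1)/(SG_t−1)−1);  °P = 259 − 259/SG_t;  cells = rate·(V+V_w)·°P
V_w = 23.0·((1.078−1)/(1.063−1)−1) = 5.4762
V_final = 23.0 + 5.4762 = 28.4762
°P = 259 − 259/1.063 = 15.3500
cells = 0.87·28.4762·15.3500

380.2841 billion cells


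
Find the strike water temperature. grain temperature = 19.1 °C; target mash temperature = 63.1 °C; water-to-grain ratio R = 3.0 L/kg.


T_strike = (0.41/R)·(T_mash − T_grain) + T_mash
T_strike = (0.41/3.0)·(63.1 − 19.1) + 63.1

69.1133 °C


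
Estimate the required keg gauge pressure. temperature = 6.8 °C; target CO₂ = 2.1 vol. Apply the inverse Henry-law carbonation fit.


psi = vols/(0.01821 + 0.09011·e^(−0.04·T)) − 14.695
psi = 2.1/(0.01821 + 0.09011·e^(−0.04·6.8)) − 14.695

9.4816 psi


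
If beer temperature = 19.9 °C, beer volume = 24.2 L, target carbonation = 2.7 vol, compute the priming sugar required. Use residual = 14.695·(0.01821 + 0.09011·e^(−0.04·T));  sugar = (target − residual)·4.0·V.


residual = 14.695·(0.01821 + 0.09011·e^(−0.04·19.9)) = 0.8650
sugar = (2.7 − 0.8650)·4.0·24.2

177.6312 g


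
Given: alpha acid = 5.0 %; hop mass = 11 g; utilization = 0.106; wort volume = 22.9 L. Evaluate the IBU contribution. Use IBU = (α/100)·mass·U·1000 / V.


IBU = (5.0/100)·11·0.106·1000 / 22.9

2.5459 IBU


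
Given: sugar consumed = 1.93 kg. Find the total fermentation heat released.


Q = m_sugar · 590 kJ/kg
Q = 1.93 · 590

1138.7000 kJ


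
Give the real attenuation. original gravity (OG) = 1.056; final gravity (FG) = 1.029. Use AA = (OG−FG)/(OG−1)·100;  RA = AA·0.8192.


AA = (1.056 − 1.029)/(1.056 − 1)·100 = 48.2143
RA = 48.2143·0.8192

39.4971 %


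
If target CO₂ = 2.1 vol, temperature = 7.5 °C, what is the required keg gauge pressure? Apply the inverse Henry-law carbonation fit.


psi = vols/(0.01821 + 0.09011·e^(−0.04·T)) − 14.695
psi = 2.1/(0.01821 + 0.09011·e^(−0.04·7.5)) − 14.695

10.0210 psi


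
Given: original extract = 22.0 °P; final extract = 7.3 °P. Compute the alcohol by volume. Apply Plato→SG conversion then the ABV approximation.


SG = 259/(259 − P);  ABV = (OG − FG)·131.25
OG = 259/(259 − 22.0) = 1.0928
FG = 259/(259 − 7.3) = 1.0290
ABV = (1.0928 − 1.0290)·131.25

8.3769 % ABV


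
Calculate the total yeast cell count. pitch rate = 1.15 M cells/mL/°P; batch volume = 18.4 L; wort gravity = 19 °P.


cells (billions) = rate · V_L · °P
cells = 1.15 · 18.4 · 19

402.0400 billion cells


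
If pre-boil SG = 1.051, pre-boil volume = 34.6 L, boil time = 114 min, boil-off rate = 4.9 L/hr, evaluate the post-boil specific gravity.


V_post = V_pre − rate·(t/60);  SG_post = 1 + (SG_pre−1)·V_pre/V_post
V_post = 34.6 − 4.9·(114/60) = 25.2900
SG_post = 1 + (1.051 − 1)·34.6/25.2900

1.0698


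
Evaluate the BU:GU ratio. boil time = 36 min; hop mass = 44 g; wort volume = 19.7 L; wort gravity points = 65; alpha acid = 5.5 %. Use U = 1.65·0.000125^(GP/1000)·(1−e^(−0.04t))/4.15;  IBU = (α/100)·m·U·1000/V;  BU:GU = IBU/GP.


U = 1.65·0.000125^(65/1000)·(1−e^(−0.04·36))/4.15 = 0.1692
IBU = (5.5/100)·44·0.1692·1000/19.7 = 20.7802
BU:GU = 20.7802/65

0.3197


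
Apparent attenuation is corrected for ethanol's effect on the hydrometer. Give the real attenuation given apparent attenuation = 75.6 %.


RA = AA · 0.8192
RA = 75.6 · 0.8192

61.9315 %


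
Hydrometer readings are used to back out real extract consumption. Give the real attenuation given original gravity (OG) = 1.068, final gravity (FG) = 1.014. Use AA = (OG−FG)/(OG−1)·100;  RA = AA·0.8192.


AA = (1.068 − 1.014)/(1.068 − 1)·100 = 79.4118
RA = 79.4118·0.8192

65.0541 %


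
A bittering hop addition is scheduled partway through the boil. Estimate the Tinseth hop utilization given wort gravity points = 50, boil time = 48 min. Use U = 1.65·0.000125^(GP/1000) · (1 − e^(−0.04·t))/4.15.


bigness = 1.65·0.000125^(50/1000) = 1.0528
boil_factor = (1 − e^(−0.04·48))/4.15 = 0.2056
U = 1.0528 · 0.2056

0.2165


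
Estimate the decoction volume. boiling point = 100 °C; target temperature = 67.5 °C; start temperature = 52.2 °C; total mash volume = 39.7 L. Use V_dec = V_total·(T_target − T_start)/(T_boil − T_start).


V_dec = 39.7·(67.5 − 52.2)/(100 − 52.2)

12.7073 L


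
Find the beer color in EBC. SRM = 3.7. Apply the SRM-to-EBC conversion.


EBC = SRM · 1.97
EBC = 3.7 · 1.97

7.2890 EBC


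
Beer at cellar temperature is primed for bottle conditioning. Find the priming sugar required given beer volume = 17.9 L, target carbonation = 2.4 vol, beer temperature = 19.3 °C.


residual = 14.695·(0.01821 + 0.09011·e^(−0.04·T));  sugar = (target − residual)·4.0·V
residual = 14.695·(0.01821 + 0.09011·e^(−0.04·19.3)) = 0.8795
sugar = (2.4 − 0.8795)·4.0·17.9

108.8694 g


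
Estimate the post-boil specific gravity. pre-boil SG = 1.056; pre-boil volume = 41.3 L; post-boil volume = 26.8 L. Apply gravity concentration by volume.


SG_post = 1 + (SG_pre − 1)·V_pre/V_post
pts_pre = (1.056 − 1)·1000 = 56.0000
pts_post = 56.0000·41.3/26.8 = 86.2985
SG_post = 1 + 86.2985/1000

1.0863


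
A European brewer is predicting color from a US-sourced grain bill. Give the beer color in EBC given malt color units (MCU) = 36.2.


SRM = 1.4922·MCU^0.6859;  EBC = SRM·1.97
SRM = 1.4922·36.2^0.6859 = 17.4963
EBC = 17.4963·1.97

34.4676 EBC


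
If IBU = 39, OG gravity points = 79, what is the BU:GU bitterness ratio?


BU:GU = IBU / OG_points
BU:GU = 39 / 79

0.4937


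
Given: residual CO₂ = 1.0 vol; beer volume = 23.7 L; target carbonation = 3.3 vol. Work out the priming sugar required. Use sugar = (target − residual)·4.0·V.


sugar = (3.3 − 1.0)·4.0·23.7

218.0400 g


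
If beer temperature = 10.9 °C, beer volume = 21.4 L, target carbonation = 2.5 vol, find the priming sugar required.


residual = 14.695·(0.01821 + 0.09011·e^(−0.04·T));  sugar = (target − residual)·4.0·V
residual = 14.695·(0.01821 + 0.09011·e^(−0.04·10.9)) = 1.1238
sugar = (2.5 − 1.1238)·4.0·21.4

117.8005 g


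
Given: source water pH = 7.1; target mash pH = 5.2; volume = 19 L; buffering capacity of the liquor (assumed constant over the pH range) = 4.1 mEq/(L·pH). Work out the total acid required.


acid = buffering capacity · (pH_source − pH_target) · V
acid = 4.1 · (7.1 − 5.2) · 19

148.0100 mEq


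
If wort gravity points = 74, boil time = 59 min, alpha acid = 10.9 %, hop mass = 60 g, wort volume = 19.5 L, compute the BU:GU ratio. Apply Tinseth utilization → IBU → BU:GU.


U = 1.65·0.000125^(GP/1000)·(1−e^(−0.04t))/4.15;  IBU = (α/100)·m·U·1000/V;  BU:GU = IBU/GP
U = 1.65·0.000125^(74/1000)·(1−e^(−0.04·59))/4.15 = 0.1852
IBU = (10.9/100)·60·0.1852·1000/19.5 = 62.0979
BU:GU = 62.0979/74

0.8392


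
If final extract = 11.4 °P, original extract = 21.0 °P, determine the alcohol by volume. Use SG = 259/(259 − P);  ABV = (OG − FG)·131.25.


OG = 259/(259 − 21.0) = 1.0882
FG = 259/(259 − 11.4) = 1.0460
ABV = (1.0882 − 1.0460)·131.25

5.5379 % ABV


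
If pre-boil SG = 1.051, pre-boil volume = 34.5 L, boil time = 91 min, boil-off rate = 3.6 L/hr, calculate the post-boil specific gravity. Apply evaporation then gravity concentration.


V_post = V_pre − rate·(t/60);  SG_post = 1 + (SG_pre−1)·V_pre/V_post
V_post = 34.5 − 3.6·(91/60) = 29.0400
SG_post = 1 + (1.051 − 1)·34.5/29.0400

1.0606


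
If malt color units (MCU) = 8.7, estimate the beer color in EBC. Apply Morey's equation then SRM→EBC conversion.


SRM = 1.4922·MCU^0.6859;  EBC = SRM·1.97
SRM = 1.4922·8.7^0.6859 = 6.5803
EBC = 6.5803·1.97

12.9631 EBC


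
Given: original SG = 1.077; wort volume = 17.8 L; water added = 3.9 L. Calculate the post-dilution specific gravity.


SG_new = 1 + (SG_old − 1)·V_old/(V_old + V_water)
pts = (1.077 − 1)·1000·17.8/(17.8 + 3.9) = 63.1613
SG_new = 1 + 63.1613/1000

1.0632


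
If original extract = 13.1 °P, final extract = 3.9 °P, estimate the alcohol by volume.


SG = 259/(259 − P);  ABV = (OG − FG)·131.25
OG = 259/(259 − 13.1) = 1.0533
FG = 259/(259 − 3.9) = 1.0153
ABV = (1.0533 − 1.0153)·131.25

4.9856 % ABV


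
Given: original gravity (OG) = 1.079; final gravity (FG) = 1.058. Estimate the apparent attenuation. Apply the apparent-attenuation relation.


AA = (OG − FG)/(OG − 1) · 100
AA = (1.079 − 1.058)/(1.079 − 1) · 100

26.5823 %


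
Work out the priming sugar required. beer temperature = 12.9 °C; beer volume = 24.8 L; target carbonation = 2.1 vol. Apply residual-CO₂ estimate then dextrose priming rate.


residual = 14.695·(0.01821 + 0.09011·e^(−0.04·T));  sugar = (target − residual)·4.0·V
residual = 14.695·(0.01821 + 0.09011·e^(−0.04·12.9)) = 1.0580
sugar = (2.1 − 1.0580)·4.0·24.8

103.3669 g


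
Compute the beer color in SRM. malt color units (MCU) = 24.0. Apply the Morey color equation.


SRM = 1.4922 · MCU^0.6859
SRM = 1.4922 · 24.0^0.6859

13.1982 SRM


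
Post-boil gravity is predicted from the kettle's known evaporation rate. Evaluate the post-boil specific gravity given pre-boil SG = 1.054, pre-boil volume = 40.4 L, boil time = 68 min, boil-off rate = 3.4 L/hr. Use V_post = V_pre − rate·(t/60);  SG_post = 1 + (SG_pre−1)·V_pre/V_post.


V_post = 40.4 − 3.4·(68/60) = 36.5467
SG_post = 1 + (1.054 − 1)·40.4/36.5467

1.0597


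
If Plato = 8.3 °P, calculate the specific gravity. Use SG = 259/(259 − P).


SG = 259/(259 − 8.3)

1.0331


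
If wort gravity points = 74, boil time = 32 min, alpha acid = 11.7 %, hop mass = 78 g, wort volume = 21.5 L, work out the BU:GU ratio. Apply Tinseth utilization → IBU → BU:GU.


U = 1.65·0.000125^(GP/1000)·(1−e^(−0.04t))/4.15;  IBU = (α/100)·m·U·1000/V;  BU:GU = IBU/GP
U = 1.65·0.000125^(74/1000)·(1−e^(−0.04·32))/4.15 = 0.1476
IBU = (11.7/100)·78·0.1476·1000/21.5 = 62.6562
BU:GU = 62.6562/74

0.8467


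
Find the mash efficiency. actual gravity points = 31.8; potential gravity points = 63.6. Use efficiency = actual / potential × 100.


efficiency = 31.8 / 63.6 × 100

50.0000 %


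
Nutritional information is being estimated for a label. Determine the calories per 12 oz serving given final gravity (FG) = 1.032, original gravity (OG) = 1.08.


ABW = (OG−FG)·131.25·0.79/FG;  °P = 259 − 259/SG (for OG→OE and FG→AE);  RE = 0.1808·OE + 0.8192·AE;  Cal = (6.9·ABW + 4·(RE−0.1))·FG·3.55
ABW = (1.08 − 1.032)·131.25·0.79/1.032 = 4.8227
OE = 259 − 259/1.08 = 19.1852 °P
AE = 259 − 259/1.032 = 8.0310 °P
RE = 0.1808·19.1852 + 0.8192·8.0310 = 10.0477 °P
Cal = (6.9·4.8227 + 4·(10.0477−0.1))·1.032·3.55

267.6889 kcal


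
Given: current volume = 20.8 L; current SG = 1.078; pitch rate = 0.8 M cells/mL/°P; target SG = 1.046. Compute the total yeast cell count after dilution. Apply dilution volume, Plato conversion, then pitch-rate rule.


V_w = V·((SG_c−1)/(SG_t−1)−1);  °P = 259 − 259/SG_t;  cells = rate·(V+V_w)·°P
V_w = 20.8·((1.078−1)/(1.046−1)−1) = 14.4696
V_final = 20.8 + 14.4696 = 35.2696
°P = 259 − 259/1.046 = 11.3901
cells = 0.8·35.2696·11.3901

321.3779 billion cells


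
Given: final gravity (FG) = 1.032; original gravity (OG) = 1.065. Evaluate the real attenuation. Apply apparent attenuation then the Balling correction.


AA = (OG−FG)/(OG−1)·100;  RA = AA·0.8192
AA = (1.065 − 1.032)/(1.065 − 1)·100 = 50.7692
RA = 50.7692·0.8192

41.5902 %


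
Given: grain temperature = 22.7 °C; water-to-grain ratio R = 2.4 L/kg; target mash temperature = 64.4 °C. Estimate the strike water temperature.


T_strike = (0.41/R)·(T_mash − T_grain) + T_mash
T_strike = (0.41/2.4)·(64.4 − 22.7) + 64.4

71.5238 °C


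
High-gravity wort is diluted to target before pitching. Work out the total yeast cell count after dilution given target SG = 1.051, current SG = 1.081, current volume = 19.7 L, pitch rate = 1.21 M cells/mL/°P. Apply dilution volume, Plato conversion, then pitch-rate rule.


V_w = V·((SG_c−1)/(SG_t−1)−1);  °P = 259 − 259/SG_t;  cells = rate·(V+V_w)·°P
V_w = 19.7·((1.081−1)/(1.051−1)−1) = 11.5882
V_final = 19.7 + 11.5882 = 31.2882
°P = 259 − 259/1.051 = 12.5680
cells = 1.21·31.2882·12.5680

475.8101 billion cells


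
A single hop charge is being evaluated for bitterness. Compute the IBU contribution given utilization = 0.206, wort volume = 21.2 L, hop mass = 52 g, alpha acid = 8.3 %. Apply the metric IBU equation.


IBU = (α/100)·mass·U·1000 / V
IBU = (8.3/100)·52·0.206·1000 / 21.2

41.9385 IBU


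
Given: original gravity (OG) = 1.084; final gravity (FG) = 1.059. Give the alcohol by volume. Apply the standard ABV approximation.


ABV = (OG − FG) · 131.25
ABV = (1.084 − 1.059) · 131.25

3.2813 % ABV


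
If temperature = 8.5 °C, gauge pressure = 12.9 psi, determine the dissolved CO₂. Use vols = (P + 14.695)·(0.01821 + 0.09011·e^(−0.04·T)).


vols = (12.9 + 14.695)·(0.01821 + 0.09011·e^(−0.04·8.5))

2.2724 volumes


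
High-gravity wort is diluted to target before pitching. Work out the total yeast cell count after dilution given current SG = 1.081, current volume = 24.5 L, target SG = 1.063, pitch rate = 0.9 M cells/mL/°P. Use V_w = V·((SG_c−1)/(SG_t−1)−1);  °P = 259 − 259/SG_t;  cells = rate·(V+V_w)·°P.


V_w = 24.5·((1.081−1)/(1.063−1)−1) = 7.0000
V_final = 24.5 + 7.0000 = 31.5000
°P = 259 − 259/1.063 = 15.3500
cells = 0.9·31.5000·15.3500

435.1712 billion cells


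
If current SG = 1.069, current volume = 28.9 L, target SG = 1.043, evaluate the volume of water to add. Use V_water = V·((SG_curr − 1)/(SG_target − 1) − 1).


V_water = 28.9·((1.069 − 1)/(1.043 − 1) − 1)

17.4744 L


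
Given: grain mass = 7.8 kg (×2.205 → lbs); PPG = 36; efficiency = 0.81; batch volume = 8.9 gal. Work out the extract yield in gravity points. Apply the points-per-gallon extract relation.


points = lbs × PPG × eff / vol
lbs = 7.8 × 2.205 = 17.1990
points = 17.1990 × 36 × 0.81 / 8.9

56.3509 points


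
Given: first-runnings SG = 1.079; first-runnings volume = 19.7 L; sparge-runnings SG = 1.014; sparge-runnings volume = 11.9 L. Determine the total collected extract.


total = Σ (SG_i − 1)·1000·V_i
first = (1.079 − 1)·1000·19.7 = 1556.3000
sparge = (1.014 − 1)·1000·11.9 = 166.6000
total = 1556.3000 + 166.6000

1722.9000 gravity·L


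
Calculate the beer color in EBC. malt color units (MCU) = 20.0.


SRM = 1.4922·MCU^0.6859;  EBC = SRM·1.97
SRM = 1.4922·20.0^0.6859 = 11.6467
EBC = 11.6467·1.97

22.9440 EBC


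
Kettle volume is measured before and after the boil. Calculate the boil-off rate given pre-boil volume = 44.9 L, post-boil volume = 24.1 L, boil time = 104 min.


rate = (V_pre − V_post) / (t_min/60)
rate = (44.9 − 24.1) / (104/60)

12.0000 L/hr


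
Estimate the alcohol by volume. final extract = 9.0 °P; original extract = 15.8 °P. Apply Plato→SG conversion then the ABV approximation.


SG = 259/(259 − P);  ABV = (OG − FG)·131.25
OG = 259/(259 − 15.8) = 1.0650
FG = 259/(259 − 9.0) = 1.0360
ABV = (1.0650 − 1.0360)·131.25

3.8019 % ABV


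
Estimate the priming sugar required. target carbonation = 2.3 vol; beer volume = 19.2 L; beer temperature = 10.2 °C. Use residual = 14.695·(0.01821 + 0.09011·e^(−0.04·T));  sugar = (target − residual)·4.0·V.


residual = 14.695·(0.01821 + 0.09011·e^(−0.04·10.2)) = 1.1481
sugar = (2.3 − 1.1481)·4.0·19.2

88.4630 g


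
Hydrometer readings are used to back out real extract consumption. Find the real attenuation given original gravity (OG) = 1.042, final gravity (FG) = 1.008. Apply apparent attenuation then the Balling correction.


AA = (OG−FG)/(OG−1)·100;  RA = AA·0.8192
AA = (1.042 − 1.008)/(1.042 − 1)·100 = 80.9524
RA = 80.9524·0.8192

66.3162 %


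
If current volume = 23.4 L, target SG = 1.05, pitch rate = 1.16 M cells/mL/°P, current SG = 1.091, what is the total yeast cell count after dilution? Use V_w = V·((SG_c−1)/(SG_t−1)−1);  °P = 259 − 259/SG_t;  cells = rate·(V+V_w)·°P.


V_w = 23.4·((1.091−1)/(1.05−1)−1) = 19.1880
V_final = 23.4 + 19.1880 = 42.5880
°P = 259 − 259/1.05 = 12.3333
cells = 1.16·42.5880·12.3333

609.2923 billion cells


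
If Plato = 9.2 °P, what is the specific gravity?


SG = 259/(259 − P)
SG = 259/(259 − 9.2)

1.0368


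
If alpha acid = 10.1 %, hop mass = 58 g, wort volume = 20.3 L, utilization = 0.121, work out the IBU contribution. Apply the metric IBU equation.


IBU = (α/100)·mass·U·1000 / V
IBU = (10.1/100)·58·0.121·1000 / 20.3

34.9171 IBU


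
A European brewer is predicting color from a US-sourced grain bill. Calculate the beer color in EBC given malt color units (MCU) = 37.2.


SRM = 1.4922·MCU^0.6859;  EBC = SRM·1.97
SRM = 1.4922·37.2^0.6859 = 17.8264
EBC = 17.8264·1.97

35.1179 EBC


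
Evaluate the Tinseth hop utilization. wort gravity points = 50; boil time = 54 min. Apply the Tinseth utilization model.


U = 1.65·0.000125^(GP/1000) · (1 − e^(−0.04·t))/4.15
bigness = 1.65·0.000125^(50/1000) = 1.0528
boil_factor = (1 − e^(−0.04·54))/4.15 = 0.2132
U = 1.0528 · 0.2132

0.2244


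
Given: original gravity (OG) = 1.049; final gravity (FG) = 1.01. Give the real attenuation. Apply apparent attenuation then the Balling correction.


AA = (OG−FG)/(OG−1)·100;  RA = AA·0.8192
AA = (1.049 − 1.01)/(1.049 − 1)·100 = 79.5918
RA = 79.5918·0.8192

65.2016 %


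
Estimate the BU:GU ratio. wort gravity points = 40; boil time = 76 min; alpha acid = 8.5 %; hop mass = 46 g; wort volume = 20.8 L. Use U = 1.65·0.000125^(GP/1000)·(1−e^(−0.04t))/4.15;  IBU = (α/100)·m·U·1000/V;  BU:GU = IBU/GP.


U = 1.65·0.000125^(40/1000)·(1−e^(−0.04·76))/4.15 = 0.2643
IBU = (8.5/100)·46·0.2643·1000/20.8 = 49.6750
BU:GU = 49.6750/40

1.2419


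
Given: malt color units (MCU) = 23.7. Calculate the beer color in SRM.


SRM = 1.4922 · MCU^0.6859
SRM = 1.4922 · 23.7^0.6859

13.0848 SRM


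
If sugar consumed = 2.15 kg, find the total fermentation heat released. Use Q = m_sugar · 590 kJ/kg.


Q = 2.15 · 590

1268.5000 kJ


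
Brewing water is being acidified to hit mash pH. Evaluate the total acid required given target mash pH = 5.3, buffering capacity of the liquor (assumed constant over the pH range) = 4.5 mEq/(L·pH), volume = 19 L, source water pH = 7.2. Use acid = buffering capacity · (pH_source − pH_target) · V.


acid = 4.5 · (7.2 − 5.3) · 19

162.4500 mEq


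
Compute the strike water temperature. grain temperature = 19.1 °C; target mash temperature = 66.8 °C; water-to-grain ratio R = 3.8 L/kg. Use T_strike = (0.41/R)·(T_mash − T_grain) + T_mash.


T_strike = (0.41/3.8)·(66.8 − 19.1) + 66.8

71.9466 °C


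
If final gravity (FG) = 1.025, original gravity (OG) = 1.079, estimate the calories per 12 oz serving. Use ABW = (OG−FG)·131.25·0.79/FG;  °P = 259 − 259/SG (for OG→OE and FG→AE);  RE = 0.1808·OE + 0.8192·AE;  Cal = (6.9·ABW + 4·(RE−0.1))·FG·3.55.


ABW = (1.079 − 1.025)·131.25·0.79/1.025 = 5.4626
OE = 259 − 259/1.079 = 18.9629 °P
AE = 259 − 259/1.025 = 6.3171 °P
RE = 0.1808·18.9629 + 0.8192·6.3171 = 8.6034 °P
Cal = (6.9·5.4626 + 4·(8.6034−0.1))·1.025·3.55

260.9182 kcal


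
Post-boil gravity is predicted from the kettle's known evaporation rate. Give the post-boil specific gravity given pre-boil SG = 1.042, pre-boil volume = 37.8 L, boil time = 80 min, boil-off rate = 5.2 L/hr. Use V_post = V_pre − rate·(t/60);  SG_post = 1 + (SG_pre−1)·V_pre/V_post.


V_post = 37.8 − 5.2·(80/60) = 30.8667
SG_post = 1 + (1.042 − 1)·37.8/30.8667

1.0514


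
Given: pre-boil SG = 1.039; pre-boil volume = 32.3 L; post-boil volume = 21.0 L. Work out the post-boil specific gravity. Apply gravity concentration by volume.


SG_post = 1 + (SG_pre − 1)·V_pre/V_post
pts_pre = (1.039 − 1)·1000 = 39.0000
pts_post = 39.0000·32.3/21.0 = 59.9857
SG_post = 1 + 59.9857/1000

1.0600


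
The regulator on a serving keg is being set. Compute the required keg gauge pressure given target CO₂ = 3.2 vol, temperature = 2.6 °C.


psi = vols/(0.01821 + 0.09011·e^(−0.04·T)) − 14.695
psi = 3.2/(0.01821 + 0.09011·e^(−0.04·2.6)) − 14.695

17.4919 psi


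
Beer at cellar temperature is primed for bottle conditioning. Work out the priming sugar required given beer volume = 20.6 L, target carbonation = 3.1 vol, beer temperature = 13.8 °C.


residual = 14.695·(0.01821 + 0.09011·e^(−0.04·T));  sugar = (target − residual)·4.0·V
residual = 14.695·(0.01821 + 0.09011·e^(−0.04·13.8)) = 1.0300
sugar = (3.1 − 1.0300)·4.0·20.6

170.5641 g


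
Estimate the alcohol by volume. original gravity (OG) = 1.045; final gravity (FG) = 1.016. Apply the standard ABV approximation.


ABV = (OG − FG) · 131.25
ABV = (1.045 − 1.016) · 131.25

3.8062 % ABV


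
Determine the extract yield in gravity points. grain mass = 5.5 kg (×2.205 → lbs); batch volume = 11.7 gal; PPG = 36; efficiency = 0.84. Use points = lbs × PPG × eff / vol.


lbs = 5.5 × 2.205 = 12.1275
points = 12.1275 × 36 × 0.84 / 11.7

31.3449 points


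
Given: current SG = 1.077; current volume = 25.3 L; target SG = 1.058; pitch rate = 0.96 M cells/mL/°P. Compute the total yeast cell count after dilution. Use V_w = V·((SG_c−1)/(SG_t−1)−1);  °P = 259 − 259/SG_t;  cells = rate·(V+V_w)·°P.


V_w = 25.3·((1.077−1)/(1.058−1)−1) = 8.2879
V_final = 25.3 + 8.2879 = 33.5879
°P = 259 − 259/1.058 = 14.1985
cells = 0.96·33.5879·14.1985

457.8219 billion cells


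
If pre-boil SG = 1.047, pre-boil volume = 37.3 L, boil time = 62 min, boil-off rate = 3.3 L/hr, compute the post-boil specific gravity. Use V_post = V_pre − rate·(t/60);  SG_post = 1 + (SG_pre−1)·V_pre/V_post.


V_post = 37.3 − 3.3·(62/60) = 33.8900
SG_post = 1 + (1.047 − 1)·37.3/33.8900

1.0517


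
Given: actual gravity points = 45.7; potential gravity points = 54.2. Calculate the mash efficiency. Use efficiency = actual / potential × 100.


efficiency = 45.7 / 54.2 × 100

84.3173 %


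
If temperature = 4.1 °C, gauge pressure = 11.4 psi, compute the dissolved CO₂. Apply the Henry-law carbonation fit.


vols = (P + 14.695)·(0.01821 + 0.09011·e^(−0.04·T))
vols = (11.4 + 14.695)·(0.01821 + 0.09011·e^(−0.04·4.1))

2.4709 volumes


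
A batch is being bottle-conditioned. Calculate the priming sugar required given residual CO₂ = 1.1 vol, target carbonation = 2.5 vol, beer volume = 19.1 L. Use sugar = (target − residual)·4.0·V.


sugar = (2.5 − 1.1)·4.0·19.1

106.9600 g


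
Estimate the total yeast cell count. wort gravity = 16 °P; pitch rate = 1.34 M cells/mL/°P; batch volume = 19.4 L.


cells (billions) = rate · V_L · °P
cells = 1.34 · 19.4 · 16

415.9360 billion cells


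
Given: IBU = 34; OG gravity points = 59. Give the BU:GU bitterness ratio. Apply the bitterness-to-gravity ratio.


BU:GU = IBU / OG_points
BU:GU = 34 / 59

0.5763


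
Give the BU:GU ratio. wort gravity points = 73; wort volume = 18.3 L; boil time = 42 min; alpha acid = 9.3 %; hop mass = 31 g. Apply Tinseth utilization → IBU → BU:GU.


U = 1.65·0.000125^(GP/1000)·(1−e^(−0.04t))/4.15;  IBU = (α/100)·m·U·1000/V;  BU:GU = IBU/GP
U = 1.65·0.000125^(73/1000)·(1−e^(−0.04·42))/4.15 = 0.1679
IBU = (9.3/100)·31·0.1679·1000/18.3 = 26.4441
BU:GU = 26.4441/73

0.3622


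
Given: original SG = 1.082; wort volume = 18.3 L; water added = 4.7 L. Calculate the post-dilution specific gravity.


SG_new = 1 + (SG_old − 1)·V_old/(V_old + V_water)
pts = (1.082 − 1)·1000·18.3/(18.3 + 4.7) = 65.2435
SG_new = 1 + 65.2435/1000

1.0652


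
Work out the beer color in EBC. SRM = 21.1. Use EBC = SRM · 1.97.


EBC = 21.1 · 1.97

41.5670 EBC


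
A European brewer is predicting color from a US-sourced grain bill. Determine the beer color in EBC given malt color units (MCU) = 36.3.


SRM = 1.4922·MCU^0.6859;  EBC = SRM·1.97
SRM = 1.4922·36.3^0.6859 = 17.5294
EBC = 17.5294·1.97

34.5329 EBC


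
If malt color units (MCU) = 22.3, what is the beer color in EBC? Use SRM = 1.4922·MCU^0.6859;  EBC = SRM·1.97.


SRM = 1.4922·22.3^0.6859 = 12.5496
EBC = 12.5496·1.97

24.7227 EBC


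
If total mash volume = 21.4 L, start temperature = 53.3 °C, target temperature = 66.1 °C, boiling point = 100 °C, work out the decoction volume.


V_dec = V_total·(T_target − T_start)/(T_boil − T_start)
V_dec = 21.4·(66.1 − 53.3)/(100 − 53.3)

5.8655 L


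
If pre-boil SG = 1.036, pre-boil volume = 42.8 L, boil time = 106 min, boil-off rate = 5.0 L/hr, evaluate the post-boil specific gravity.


V_post = V_pre − rate·(t/60);  SG_post = 1 + (SG_pre−1)·V_pre/V_post
V_post = 42.8 − 5.0·(106/60) = 33.9667
SG_post = 1 + (1.036 − 1)·42.8/33.9667

1.0454


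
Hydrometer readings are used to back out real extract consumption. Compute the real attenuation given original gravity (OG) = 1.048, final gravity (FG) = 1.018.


AA = (OG−FG)/(OG−1)·100;  RA = AA·0.8192
AA = (1.048 − 1.018)/(1.048 − 1)·100 = 62.5000
RA = 62.5000·0.8192

51.2000 %


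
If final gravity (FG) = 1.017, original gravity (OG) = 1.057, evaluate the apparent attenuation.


AA = (OG − FG)/(OG − 1) · 100
AA = (1.057 − 1.017)/(1.057 − 1) · 100

70.1754 %


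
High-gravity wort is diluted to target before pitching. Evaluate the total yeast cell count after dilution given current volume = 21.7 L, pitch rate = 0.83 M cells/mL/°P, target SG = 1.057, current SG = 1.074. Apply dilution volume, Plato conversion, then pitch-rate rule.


V_w = V·((SG_c−1)/(SG_t−1)−1);  °P = 259 − 259/SG_t;  cells = rate·(V+V_w)·°P
V_w = 21.7·((1.074−1)/(1.057−1)−1) = 6.4719
V_final = 21.7 + 6.4719 = 28.1719
°P = 259 − 259/1.057 = 13.9669
cells = 0.83·28.1719·13.9669

326.5836 billion cells


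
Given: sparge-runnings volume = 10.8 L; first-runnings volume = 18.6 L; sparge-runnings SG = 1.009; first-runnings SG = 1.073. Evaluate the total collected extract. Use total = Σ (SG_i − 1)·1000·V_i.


first = (1.073 − 1)·1000·18.6 = 1357.8000
sparge = (1.009 − 1)·1000·10.8 = 97.2000
total = 1357.8000 + 97.2000

1455.0000 gravity·L


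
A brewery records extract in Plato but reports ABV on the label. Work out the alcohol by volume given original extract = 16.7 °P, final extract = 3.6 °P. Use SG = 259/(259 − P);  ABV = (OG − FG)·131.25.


OG = 259/(259 − 16.7) = 1.0689
FG = 259/(259 − 3.6) = 1.0141
ABV = (1.0689 − 1.0141)·131.25

7.1961 % ABV
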